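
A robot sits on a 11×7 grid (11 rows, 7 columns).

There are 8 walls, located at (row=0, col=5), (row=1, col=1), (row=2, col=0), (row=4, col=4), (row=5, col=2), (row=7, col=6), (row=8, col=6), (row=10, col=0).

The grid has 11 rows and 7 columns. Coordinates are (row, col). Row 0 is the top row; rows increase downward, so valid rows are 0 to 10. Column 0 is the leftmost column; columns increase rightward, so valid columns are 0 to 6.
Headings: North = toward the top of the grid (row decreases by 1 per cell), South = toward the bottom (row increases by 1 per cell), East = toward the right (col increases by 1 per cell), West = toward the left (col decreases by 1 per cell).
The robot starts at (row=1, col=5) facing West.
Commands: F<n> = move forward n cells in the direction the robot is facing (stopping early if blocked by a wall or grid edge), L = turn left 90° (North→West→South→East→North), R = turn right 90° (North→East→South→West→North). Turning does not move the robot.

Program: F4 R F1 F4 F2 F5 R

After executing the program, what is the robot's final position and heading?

Answer: Final position: (row=0, col=2), facing East

Derivation:
Start: (row=1, col=5), facing West
  F4: move forward 3/4 (blocked), now at (row=1, col=2)
  R: turn right, now facing North
  F1: move forward 1, now at (row=0, col=2)
  F4: move forward 0/4 (blocked), now at (row=0, col=2)
  F2: move forward 0/2 (blocked), now at (row=0, col=2)
  F5: move forward 0/5 (blocked), now at (row=0, col=2)
  R: turn right, now facing East
Final: (row=0, col=2), facing East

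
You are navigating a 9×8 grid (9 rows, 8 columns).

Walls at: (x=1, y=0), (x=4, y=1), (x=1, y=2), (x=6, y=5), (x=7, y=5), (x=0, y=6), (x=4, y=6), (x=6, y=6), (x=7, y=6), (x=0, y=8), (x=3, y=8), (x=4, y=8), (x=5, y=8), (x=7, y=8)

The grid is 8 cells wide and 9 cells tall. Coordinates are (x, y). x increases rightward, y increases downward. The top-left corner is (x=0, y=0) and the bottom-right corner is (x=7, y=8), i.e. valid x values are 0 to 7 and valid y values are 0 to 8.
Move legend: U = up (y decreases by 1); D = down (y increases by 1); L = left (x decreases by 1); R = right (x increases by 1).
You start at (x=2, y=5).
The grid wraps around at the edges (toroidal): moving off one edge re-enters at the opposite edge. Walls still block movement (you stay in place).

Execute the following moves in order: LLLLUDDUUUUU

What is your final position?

Answer: Final position: (x=0, y=0)

Derivation:
Start: (x=2, y=5)
  L (left): (x=2, y=5) -> (x=1, y=5)
  L (left): (x=1, y=5) -> (x=0, y=5)
  L (left): blocked, stay at (x=0, y=5)
  L (left): blocked, stay at (x=0, y=5)
  U (up): (x=0, y=5) -> (x=0, y=4)
  D (down): (x=0, y=4) -> (x=0, y=5)
  D (down): blocked, stay at (x=0, y=5)
  U (up): (x=0, y=5) -> (x=0, y=4)
  U (up): (x=0, y=4) -> (x=0, y=3)
  U (up): (x=0, y=3) -> (x=0, y=2)
  U (up): (x=0, y=2) -> (x=0, y=1)
  U (up): (x=0, y=1) -> (x=0, y=0)
Final: (x=0, y=0)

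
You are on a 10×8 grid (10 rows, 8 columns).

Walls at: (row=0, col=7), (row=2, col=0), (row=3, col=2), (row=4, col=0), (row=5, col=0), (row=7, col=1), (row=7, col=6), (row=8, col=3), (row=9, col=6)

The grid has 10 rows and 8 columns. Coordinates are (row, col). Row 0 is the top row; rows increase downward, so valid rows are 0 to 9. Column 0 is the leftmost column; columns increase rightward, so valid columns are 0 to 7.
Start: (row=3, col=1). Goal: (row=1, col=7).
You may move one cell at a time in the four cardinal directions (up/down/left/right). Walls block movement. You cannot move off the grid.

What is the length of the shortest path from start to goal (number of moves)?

Answer: Shortest path length: 8

Derivation:
BFS from (row=3, col=1) until reaching (row=1, col=7):
  Distance 0: (row=3, col=1)
  Distance 1: (row=2, col=1), (row=3, col=0), (row=4, col=1)
  Distance 2: (row=1, col=1), (row=2, col=2), (row=4, col=2), (row=5, col=1)
  Distance 3: (row=0, col=1), (row=1, col=0), (row=1, col=2), (row=2, col=3), (row=4, col=3), (row=5, col=2), (row=6, col=1)
  Distance 4: (row=0, col=0), (row=0, col=2), (row=1, col=3), (row=2, col=4), (row=3, col=3), (row=4, col=4), (row=5, col=3), (row=6, col=0), (row=6, col=2)
  Distance 5: (row=0, col=3), (row=1, col=4), (row=2, col=5), (row=3, col=4), (row=4, col=5), (row=5, col=4), (row=6, col=3), (row=7, col=0), (row=7, col=2)
  Distance 6: (row=0, col=4), (row=1, col=5), (row=2, col=6), (row=3, col=5), (row=4, col=6), (row=5, col=5), (row=6, col=4), (row=7, col=3), (row=8, col=0), (row=8, col=2)
  Distance 7: (row=0, col=5), (row=1, col=6), (row=2, col=7), (row=3, col=6), (row=4, col=7), (row=5, col=6), (row=6, col=5), (row=7, col=4), (row=8, col=1), (row=9, col=0), (row=9, col=2)
  Distance 8: (row=0, col=6), (row=1, col=7), (row=3, col=7), (row=5, col=7), (row=6, col=6), (row=7, col=5), (row=8, col=4), (row=9, col=1), (row=9, col=3)  <- goal reached here
One shortest path (8 moves): (row=3, col=1) -> (row=2, col=1) -> (row=2, col=2) -> (row=2, col=3) -> (row=2, col=4) -> (row=2, col=5) -> (row=2, col=6) -> (row=2, col=7) -> (row=1, col=7)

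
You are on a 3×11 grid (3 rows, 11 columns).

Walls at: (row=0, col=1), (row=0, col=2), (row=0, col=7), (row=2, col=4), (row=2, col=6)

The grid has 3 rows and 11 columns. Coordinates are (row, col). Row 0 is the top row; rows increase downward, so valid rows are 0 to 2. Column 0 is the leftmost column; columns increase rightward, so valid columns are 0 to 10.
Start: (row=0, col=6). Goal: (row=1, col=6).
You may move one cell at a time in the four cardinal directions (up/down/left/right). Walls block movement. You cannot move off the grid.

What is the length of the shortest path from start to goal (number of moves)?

Answer: Shortest path length: 1

Derivation:
BFS from (row=0, col=6) until reaching (row=1, col=6):
  Distance 0: (row=0, col=6)
  Distance 1: (row=0, col=5), (row=1, col=6)  <- goal reached here
One shortest path (1 moves): (row=0, col=6) -> (row=1, col=6)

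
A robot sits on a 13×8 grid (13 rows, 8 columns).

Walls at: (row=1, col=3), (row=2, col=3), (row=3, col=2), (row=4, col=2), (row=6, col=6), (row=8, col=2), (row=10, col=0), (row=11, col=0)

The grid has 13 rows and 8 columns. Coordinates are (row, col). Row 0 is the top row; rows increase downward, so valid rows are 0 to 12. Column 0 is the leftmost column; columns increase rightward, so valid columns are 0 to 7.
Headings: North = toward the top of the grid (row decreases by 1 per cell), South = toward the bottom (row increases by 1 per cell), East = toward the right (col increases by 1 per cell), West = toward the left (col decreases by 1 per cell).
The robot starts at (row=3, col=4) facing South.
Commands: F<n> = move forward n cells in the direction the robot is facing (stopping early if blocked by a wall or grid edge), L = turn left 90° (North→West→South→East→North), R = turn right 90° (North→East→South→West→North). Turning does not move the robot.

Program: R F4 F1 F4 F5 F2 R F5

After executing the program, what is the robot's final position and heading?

Answer: Final position: (row=3, col=3), facing North

Derivation:
Start: (row=3, col=4), facing South
  R: turn right, now facing West
  F4: move forward 1/4 (blocked), now at (row=3, col=3)
  F1: move forward 0/1 (blocked), now at (row=3, col=3)
  F4: move forward 0/4 (blocked), now at (row=3, col=3)
  F5: move forward 0/5 (blocked), now at (row=3, col=3)
  F2: move forward 0/2 (blocked), now at (row=3, col=3)
  R: turn right, now facing North
  F5: move forward 0/5 (blocked), now at (row=3, col=3)
Final: (row=3, col=3), facing North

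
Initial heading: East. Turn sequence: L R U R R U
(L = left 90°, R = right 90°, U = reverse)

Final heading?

Answer: Final heading: West

Derivation:
Start: East
  L (left (90° counter-clockwise)) -> North
  R (right (90° clockwise)) -> East
  U (U-turn (180°)) -> West
  R (right (90° clockwise)) -> North
  R (right (90° clockwise)) -> East
  U (U-turn (180°)) -> West
Final: West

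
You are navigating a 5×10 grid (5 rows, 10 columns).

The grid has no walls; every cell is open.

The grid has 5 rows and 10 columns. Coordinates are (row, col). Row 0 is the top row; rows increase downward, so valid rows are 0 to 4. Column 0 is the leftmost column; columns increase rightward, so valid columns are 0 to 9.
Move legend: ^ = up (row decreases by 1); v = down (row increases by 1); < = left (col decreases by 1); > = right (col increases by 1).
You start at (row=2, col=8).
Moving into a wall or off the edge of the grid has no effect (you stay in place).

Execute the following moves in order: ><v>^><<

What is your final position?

Answer: Final position: (row=2, col=7)

Derivation:
Start: (row=2, col=8)
  > (right): (row=2, col=8) -> (row=2, col=9)
  < (left): (row=2, col=9) -> (row=2, col=8)
  v (down): (row=2, col=8) -> (row=3, col=8)
  > (right): (row=3, col=8) -> (row=3, col=9)
  ^ (up): (row=3, col=9) -> (row=2, col=9)
  > (right): blocked, stay at (row=2, col=9)
  < (left): (row=2, col=9) -> (row=2, col=8)
  < (left): (row=2, col=8) -> (row=2, col=7)
Final: (row=2, col=7)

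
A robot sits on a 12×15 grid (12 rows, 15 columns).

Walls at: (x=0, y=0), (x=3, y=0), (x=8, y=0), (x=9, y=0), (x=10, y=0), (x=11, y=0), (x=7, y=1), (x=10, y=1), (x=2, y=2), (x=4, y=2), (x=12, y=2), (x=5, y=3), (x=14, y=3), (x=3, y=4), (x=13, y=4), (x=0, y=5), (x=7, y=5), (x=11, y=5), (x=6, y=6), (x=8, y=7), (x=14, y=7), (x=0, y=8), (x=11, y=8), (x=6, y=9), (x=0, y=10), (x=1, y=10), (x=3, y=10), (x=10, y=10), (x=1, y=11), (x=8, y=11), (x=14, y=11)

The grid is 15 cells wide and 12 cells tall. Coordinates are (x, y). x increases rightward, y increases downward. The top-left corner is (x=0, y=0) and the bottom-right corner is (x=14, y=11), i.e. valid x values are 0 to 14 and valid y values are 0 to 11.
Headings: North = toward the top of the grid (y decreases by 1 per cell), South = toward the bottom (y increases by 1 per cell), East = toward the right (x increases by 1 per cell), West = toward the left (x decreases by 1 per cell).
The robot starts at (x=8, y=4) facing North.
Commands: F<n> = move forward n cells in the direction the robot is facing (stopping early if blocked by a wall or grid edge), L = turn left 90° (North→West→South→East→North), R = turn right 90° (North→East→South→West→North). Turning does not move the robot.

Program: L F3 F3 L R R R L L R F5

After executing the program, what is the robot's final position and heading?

Start: (x=8, y=4), facing North
  L: turn left, now facing West
  F3: move forward 3, now at (x=5, y=4)
  F3: move forward 1/3 (blocked), now at (x=4, y=4)
  L: turn left, now facing South
  R: turn right, now facing West
  R: turn right, now facing North
  R: turn right, now facing East
  L: turn left, now facing North
  L: turn left, now facing West
  R: turn right, now facing North
  F5: move forward 1/5 (blocked), now at (x=4, y=3)
Final: (x=4, y=3), facing North

Answer: Final position: (x=4, y=3), facing North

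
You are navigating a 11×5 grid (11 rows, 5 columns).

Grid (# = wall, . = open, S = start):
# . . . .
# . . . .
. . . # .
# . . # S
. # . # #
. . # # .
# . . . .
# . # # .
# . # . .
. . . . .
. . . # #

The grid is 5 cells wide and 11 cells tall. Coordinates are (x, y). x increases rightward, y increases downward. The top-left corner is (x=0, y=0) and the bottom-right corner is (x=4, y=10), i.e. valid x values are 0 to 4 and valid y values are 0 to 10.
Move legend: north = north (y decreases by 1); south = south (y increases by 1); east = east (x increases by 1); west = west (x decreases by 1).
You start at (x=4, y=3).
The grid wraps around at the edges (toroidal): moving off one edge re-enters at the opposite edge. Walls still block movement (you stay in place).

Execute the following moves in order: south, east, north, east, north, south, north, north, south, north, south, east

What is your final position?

Answer: Final position: (x=1, y=2)

Derivation:
Start: (x=4, y=3)
  south (south): blocked, stay at (x=4, y=3)
  east (east): blocked, stay at (x=4, y=3)
  north (north): (x=4, y=3) -> (x=4, y=2)
  east (east): (x=4, y=2) -> (x=0, y=2)
  north (north): blocked, stay at (x=0, y=2)
  south (south): blocked, stay at (x=0, y=2)
  north (north): blocked, stay at (x=0, y=2)
  north (north): blocked, stay at (x=0, y=2)
  south (south): blocked, stay at (x=0, y=2)
  north (north): blocked, stay at (x=0, y=2)
  south (south): blocked, stay at (x=0, y=2)
  east (east): (x=0, y=2) -> (x=1, y=2)
Final: (x=1, y=2)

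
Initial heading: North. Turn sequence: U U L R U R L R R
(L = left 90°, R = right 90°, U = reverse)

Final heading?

Start: North
  U (U-turn (180°)) -> South
  U (U-turn (180°)) -> North
  L (left (90° counter-clockwise)) -> West
  R (right (90° clockwise)) -> North
  U (U-turn (180°)) -> South
  R (right (90° clockwise)) -> West
  L (left (90° counter-clockwise)) -> South
  R (right (90° clockwise)) -> West
  R (right (90° clockwise)) -> North
Final: North

Answer: Final heading: North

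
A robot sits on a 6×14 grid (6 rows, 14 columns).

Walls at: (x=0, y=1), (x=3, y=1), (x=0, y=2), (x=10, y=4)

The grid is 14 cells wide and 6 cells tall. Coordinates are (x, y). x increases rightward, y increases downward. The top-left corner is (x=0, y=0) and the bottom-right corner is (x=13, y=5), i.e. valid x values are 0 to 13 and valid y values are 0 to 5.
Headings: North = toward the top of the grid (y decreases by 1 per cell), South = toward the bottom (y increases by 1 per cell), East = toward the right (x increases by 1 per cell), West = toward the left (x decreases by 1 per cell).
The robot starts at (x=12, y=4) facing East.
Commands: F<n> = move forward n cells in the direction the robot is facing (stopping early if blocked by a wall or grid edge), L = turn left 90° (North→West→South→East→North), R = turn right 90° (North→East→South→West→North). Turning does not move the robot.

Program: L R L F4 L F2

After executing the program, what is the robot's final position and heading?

Start: (x=12, y=4), facing East
  L: turn left, now facing North
  R: turn right, now facing East
  L: turn left, now facing North
  F4: move forward 4, now at (x=12, y=0)
  L: turn left, now facing West
  F2: move forward 2, now at (x=10, y=0)
Final: (x=10, y=0), facing West

Answer: Final position: (x=10, y=0), facing West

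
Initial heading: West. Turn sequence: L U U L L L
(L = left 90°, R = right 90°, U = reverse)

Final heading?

Start: West
  L (left (90° counter-clockwise)) -> South
  U (U-turn (180°)) -> North
  U (U-turn (180°)) -> South
  L (left (90° counter-clockwise)) -> East
  L (left (90° counter-clockwise)) -> North
  L (left (90° counter-clockwise)) -> West
Final: West

Answer: Final heading: West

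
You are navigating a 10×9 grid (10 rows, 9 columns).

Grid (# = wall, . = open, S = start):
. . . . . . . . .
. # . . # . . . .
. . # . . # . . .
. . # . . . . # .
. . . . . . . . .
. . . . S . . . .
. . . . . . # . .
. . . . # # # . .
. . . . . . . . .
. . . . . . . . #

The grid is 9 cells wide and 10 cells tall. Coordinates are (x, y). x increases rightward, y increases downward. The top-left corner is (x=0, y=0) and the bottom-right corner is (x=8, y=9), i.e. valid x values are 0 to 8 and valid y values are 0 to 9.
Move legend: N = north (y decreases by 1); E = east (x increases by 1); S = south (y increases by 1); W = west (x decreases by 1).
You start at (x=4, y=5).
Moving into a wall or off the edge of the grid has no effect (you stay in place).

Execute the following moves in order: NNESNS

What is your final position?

Answer: Final position: (x=5, y=4)

Derivation:
Start: (x=4, y=5)
  N (north): (x=4, y=5) -> (x=4, y=4)
  N (north): (x=4, y=4) -> (x=4, y=3)
  E (east): (x=4, y=3) -> (x=5, y=3)
  S (south): (x=5, y=3) -> (x=5, y=4)
  N (north): (x=5, y=4) -> (x=5, y=3)
  S (south): (x=5, y=3) -> (x=5, y=4)
Final: (x=5, y=4)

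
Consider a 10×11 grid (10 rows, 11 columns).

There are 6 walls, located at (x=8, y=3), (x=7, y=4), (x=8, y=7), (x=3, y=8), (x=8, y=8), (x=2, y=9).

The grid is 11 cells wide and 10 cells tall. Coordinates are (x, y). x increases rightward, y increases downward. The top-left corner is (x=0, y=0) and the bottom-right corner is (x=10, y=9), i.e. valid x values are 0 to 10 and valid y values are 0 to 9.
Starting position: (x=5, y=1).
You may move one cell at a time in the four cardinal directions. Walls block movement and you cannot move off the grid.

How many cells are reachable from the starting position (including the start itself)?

BFS flood-fill from (x=5, y=1):
  Distance 0: (x=5, y=1)
  Distance 1: (x=5, y=0), (x=4, y=1), (x=6, y=1), (x=5, y=2)
  Distance 2: (x=4, y=0), (x=6, y=0), (x=3, y=1), (x=7, y=1), (x=4, y=2), (x=6, y=2), (x=5, y=3)
  Distance 3: (x=3, y=0), (x=7, y=0), (x=2, y=1), (x=8, y=1), (x=3, y=2), (x=7, y=2), (x=4, y=3), (x=6, y=3), (x=5, y=4)
  Distance 4: (x=2, y=0), (x=8, y=0), (x=1, y=1), (x=9, y=1), (x=2, y=2), (x=8, y=2), (x=3, y=3), (x=7, y=3), (x=4, y=4), (x=6, y=4), (x=5, y=5)
  Distance 5: (x=1, y=0), (x=9, y=0), (x=0, y=1), (x=10, y=1), (x=1, y=2), (x=9, y=2), (x=2, y=3), (x=3, y=4), (x=4, y=5), (x=6, y=5), (x=5, y=6)
  Distance 6: (x=0, y=0), (x=10, y=0), (x=0, y=2), (x=10, y=2), (x=1, y=3), (x=9, y=3), (x=2, y=4), (x=3, y=5), (x=7, y=5), (x=4, y=6), (x=6, y=6), (x=5, y=7)
  Distance 7: (x=0, y=3), (x=10, y=3), (x=1, y=4), (x=9, y=4), (x=2, y=5), (x=8, y=5), (x=3, y=6), (x=7, y=6), (x=4, y=7), (x=6, y=7), (x=5, y=8)
  Distance 8: (x=0, y=4), (x=8, y=4), (x=10, y=4), (x=1, y=5), (x=9, y=5), (x=2, y=6), (x=8, y=6), (x=3, y=7), (x=7, y=7), (x=4, y=8), (x=6, y=8), (x=5, y=9)
  Distance 9: (x=0, y=5), (x=10, y=5), (x=1, y=6), (x=9, y=6), (x=2, y=7), (x=7, y=8), (x=4, y=9), (x=6, y=9)
  Distance 10: (x=0, y=6), (x=10, y=6), (x=1, y=7), (x=9, y=7), (x=2, y=8), (x=3, y=9), (x=7, y=9)
  Distance 11: (x=0, y=7), (x=10, y=7), (x=1, y=8), (x=9, y=8), (x=8, y=9)
  Distance 12: (x=0, y=8), (x=10, y=8), (x=1, y=9), (x=9, y=9)
  Distance 13: (x=0, y=9), (x=10, y=9)
Total reachable: 104 (grid has 104 open cells total)

Answer: Reachable cells: 104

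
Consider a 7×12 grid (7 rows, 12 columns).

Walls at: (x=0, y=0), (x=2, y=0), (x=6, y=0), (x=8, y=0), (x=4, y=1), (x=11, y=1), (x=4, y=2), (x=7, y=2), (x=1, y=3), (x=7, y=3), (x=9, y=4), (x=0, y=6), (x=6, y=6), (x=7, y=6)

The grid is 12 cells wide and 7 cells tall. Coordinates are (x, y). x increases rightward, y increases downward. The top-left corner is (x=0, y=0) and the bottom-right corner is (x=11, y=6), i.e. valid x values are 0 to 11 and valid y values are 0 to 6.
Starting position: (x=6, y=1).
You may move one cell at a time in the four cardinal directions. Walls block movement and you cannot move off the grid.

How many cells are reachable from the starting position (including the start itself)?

Answer: Reachable cells: 70

Derivation:
BFS flood-fill from (x=6, y=1):
  Distance 0: (x=6, y=1)
  Distance 1: (x=5, y=1), (x=7, y=1), (x=6, y=2)
  Distance 2: (x=5, y=0), (x=7, y=0), (x=8, y=1), (x=5, y=2), (x=6, y=3)
  Distance 3: (x=4, y=0), (x=9, y=1), (x=8, y=2), (x=5, y=3), (x=6, y=4)
  Distance 4: (x=3, y=0), (x=9, y=0), (x=10, y=1), (x=9, y=2), (x=4, y=3), (x=8, y=3), (x=5, y=4), (x=7, y=4), (x=6, y=5)
  Distance 5: (x=10, y=0), (x=3, y=1), (x=10, y=2), (x=3, y=3), (x=9, y=3), (x=4, y=4), (x=8, y=4), (x=5, y=5), (x=7, y=5)
  Distance 6: (x=11, y=0), (x=2, y=1), (x=3, y=2), (x=11, y=2), (x=2, y=3), (x=10, y=3), (x=3, y=4), (x=4, y=5), (x=8, y=5), (x=5, y=6)
  Distance 7: (x=1, y=1), (x=2, y=2), (x=11, y=3), (x=2, y=4), (x=10, y=4), (x=3, y=5), (x=9, y=5), (x=4, y=6), (x=8, y=6)
  Distance 8: (x=1, y=0), (x=0, y=1), (x=1, y=2), (x=1, y=4), (x=11, y=4), (x=2, y=5), (x=10, y=5), (x=3, y=6), (x=9, y=6)
  Distance 9: (x=0, y=2), (x=0, y=4), (x=1, y=5), (x=11, y=5), (x=2, y=6), (x=10, y=6)
  Distance 10: (x=0, y=3), (x=0, y=5), (x=1, y=6), (x=11, y=6)
Total reachable: 70 (grid has 70 open cells total)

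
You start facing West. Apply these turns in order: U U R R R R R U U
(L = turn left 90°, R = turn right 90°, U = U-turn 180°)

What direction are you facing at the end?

Start: West
  U (U-turn (180°)) -> East
  U (U-turn (180°)) -> West
  R (right (90° clockwise)) -> North
  R (right (90° clockwise)) -> East
  R (right (90° clockwise)) -> South
  R (right (90° clockwise)) -> West
  R (right (90° clockwise)) -> North
  U (U-turn (180°)) -> South
  U (U-turn (180°)) -> North
Final: North

Answer: Final heading: North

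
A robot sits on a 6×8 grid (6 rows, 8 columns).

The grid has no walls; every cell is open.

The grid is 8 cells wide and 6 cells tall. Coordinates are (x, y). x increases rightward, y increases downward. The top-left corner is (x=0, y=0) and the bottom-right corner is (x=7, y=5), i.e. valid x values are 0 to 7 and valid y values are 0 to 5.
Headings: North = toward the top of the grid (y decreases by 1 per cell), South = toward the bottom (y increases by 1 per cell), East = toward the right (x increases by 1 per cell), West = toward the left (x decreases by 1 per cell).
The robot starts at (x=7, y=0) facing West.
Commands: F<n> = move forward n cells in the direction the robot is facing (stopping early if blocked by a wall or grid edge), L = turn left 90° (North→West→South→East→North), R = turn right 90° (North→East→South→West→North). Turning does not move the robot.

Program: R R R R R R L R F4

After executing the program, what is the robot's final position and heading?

Answer: Final position: (x=7, y=0), facing East

Derivation:
Start: (x=7, y=0), facing West
  R: turn right, now facing North
  R: turn right, now facing East
  R: turn right, now facing South
  R: turn right, now facing West
  R: turn right, now facing North
  R: turn right, now facing East
  L: turn left, now facing North
  R: turn right, now facing East
  F4: move forward 0/4 (blocked), now at (x=7, y=0)
Final: (x=7, y=0), facing East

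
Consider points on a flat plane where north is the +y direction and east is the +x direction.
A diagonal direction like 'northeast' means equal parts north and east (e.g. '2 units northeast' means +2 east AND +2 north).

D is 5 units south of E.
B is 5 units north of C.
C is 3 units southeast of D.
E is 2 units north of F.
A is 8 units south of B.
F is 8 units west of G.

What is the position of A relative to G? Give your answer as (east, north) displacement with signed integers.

Answer: A is at (east=-5, north=-9) relative to G.

Derivation:
Place G at the origin (east=0, north=0).
  F is 8 units west of G: delta (east=-8, north=+0); F at (east=-8, north=0).
  E is 2 units north of F: delta (east=+0, north=+2); E at (east=-8, north=2).
  D is 5 units south of E: delta (east=+0, north=-5); D at (east=-8, north=-3).
  C is 3 units southeast of D: delta (east=+3, north=-3); C at (east=-5, north=-6).
  B is 5 units north of C: delta (east=+0, north=+5); B at (east=-5, north=-1).
  A is 8 units south of B: delta (east=+0, north=-8); A at (east=-5, north=-9).
Therefore A relative to G: (east=-5, north=-9).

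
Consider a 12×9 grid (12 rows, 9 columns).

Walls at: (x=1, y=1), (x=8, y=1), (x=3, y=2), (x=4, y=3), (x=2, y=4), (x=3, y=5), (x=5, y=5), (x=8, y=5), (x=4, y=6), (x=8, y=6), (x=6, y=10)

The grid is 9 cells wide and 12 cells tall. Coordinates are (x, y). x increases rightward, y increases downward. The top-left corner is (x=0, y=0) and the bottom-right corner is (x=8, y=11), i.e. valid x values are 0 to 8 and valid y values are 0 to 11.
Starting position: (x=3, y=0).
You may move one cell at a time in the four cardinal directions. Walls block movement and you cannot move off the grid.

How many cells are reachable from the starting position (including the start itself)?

BFS flood-fill from (x=3, y=0):
  Distance 0: (x=3, y=0)
  Distance 1: (x=2, y=0), (x=4, y=0), (x=3, y=1)
  Distance 2: (x=1, y=0), (x=5, y=0), (x=2, y=1), (x=4, y=1)
  Distance 3: (x=0, y=0), (x=6, y=0), (x=5, y=1), (x=2, y=2), (x=4, y=2)
  Distance 4: (x=7, y=0), (x=0, y=1), (x=6, y=1), (x=1, y=2), (x=5, y=2), (x=2, y=3)
  Distance 5: (x=8, y=0), (x=7, y=1), (x=0, y=2), (x=6, y=2), (x=1, y=3), (x=3, y=3), (x=5, y=3)
  Distance 6: (x=7, y=2), (x=0, y=3), (x=6, y=3), (x=1, y=4), (x=3, y=4), (x=5, y=4)
  Distance 7: (x=8, y=2), (x=7, y=3), (x=0, y=4), (x=4, y=4), (x=6, y=4), (x=1, y=5)
  Distance 8: (x=8, y=3), (x=7, y=4), (x=0, y=5), (x=2, y=5), (x=4, y=5), (x=6, y=5), (x=1, y=6)
  Distance 9: (x=8, y=4), (x=7, y=5), (x=0, y=6), (x=2, y=6), (x=6, y=6), (x=1, y=7)
  Distance 10: (x=3, y=6), (x=5, y=6), (x=7, y=6), (x=0, y=7), (x=2, y=7), (x=6, y=7), (x=1, y=8)
  Distance 11: (x=3, y=7), (x=5, y=7), (x=7, y=7), (x=0, y=8), (x=2, y=8), (x=6, y=8), (x=1, y=9)
  Distance 12: (x=4, y=7), (x=8, y=7), (x=3, y=8), (x=5, y=8), (x=7, y=8), (x=0, y=9), (x=2, y=9), (x=6, y=9), (x=1, y=10)
  Distance 13: (x=4, y=8), (x=8, y=8), (x=3, y=9), (x=5, y=9), (x=7, y=9), (x=0, y=10), (x=2, y=10), (x=1, y=11)
  Distance 14: (x=4, y=9), (x=8, y=9), (x=3, y=10), (x=5, y=10), (x=7, y=10), (x=0, y=11), (x=2, y=11)
  Distance 15: (x=4, y=10), (x=8, y=10), (x=3, y=11), (x=5, y=11), (x=7, y=11)
  Distance 16: (x=4, y=11), (x=6, y=11), (x=8, y=11)
Total reachable: 97 (grid has 97 open cells total)

Answer: Reachable cells: 97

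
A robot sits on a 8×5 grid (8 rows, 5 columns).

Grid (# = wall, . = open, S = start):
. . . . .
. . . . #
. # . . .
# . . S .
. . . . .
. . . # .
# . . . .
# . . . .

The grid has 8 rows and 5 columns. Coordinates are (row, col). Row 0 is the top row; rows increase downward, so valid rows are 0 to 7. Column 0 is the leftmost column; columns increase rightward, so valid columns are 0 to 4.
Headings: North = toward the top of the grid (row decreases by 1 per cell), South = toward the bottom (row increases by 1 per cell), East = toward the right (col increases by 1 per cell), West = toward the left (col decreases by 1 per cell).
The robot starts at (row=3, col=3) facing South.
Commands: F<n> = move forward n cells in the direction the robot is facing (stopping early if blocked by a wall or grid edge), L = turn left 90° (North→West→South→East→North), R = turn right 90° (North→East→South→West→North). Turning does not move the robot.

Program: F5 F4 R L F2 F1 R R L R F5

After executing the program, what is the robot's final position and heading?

Start: (row=3, col=3), facing South
  F5: move forward 1/5 (blocked), now at (row=4, col=3)
  F4: move forward 0/4 (blocked), now at (row=4, col=3)
  R: turn right, now facing West
  L: turn left, now facing South
  F2: move forward 0/2 (blocked), now at (row=4, col=3)
  F1: move forward 0/1 (blocked), now at (row=4, col=3)
  R: turn right, now facing West
  R: turn right, now facing North
  L: turn left, now facing West
  R: turn right, now facing North
  F5: move forward 4/5 (blocked), now at (row=0, col=3)
Final: (row=0, col=3), facing North

Answer: Final position: (row=0, col=3), facing North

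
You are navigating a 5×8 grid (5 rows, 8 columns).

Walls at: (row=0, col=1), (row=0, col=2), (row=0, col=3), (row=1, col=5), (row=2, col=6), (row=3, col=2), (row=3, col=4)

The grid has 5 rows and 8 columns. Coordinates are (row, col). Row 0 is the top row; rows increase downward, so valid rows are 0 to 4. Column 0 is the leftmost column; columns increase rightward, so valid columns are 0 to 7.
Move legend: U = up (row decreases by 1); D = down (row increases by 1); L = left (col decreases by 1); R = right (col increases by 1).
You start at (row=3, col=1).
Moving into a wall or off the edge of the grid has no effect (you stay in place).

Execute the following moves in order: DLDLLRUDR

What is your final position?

Start: (row=3, col=1)
  D (down): (row=3, col=1) -> (row=4, col=1)
  L (left): (row=4, col=1) -> (row=4, col=0)
  D (down): blocked, stay at (row=4, col=0)
  L (left): blocked, stay at (row=4, col=0)
  L (left): blocked, stay at (row=4, col=0)
  R (right): (row=4, col=0) -> (row=4, col=1)
  U (up): (row=4, col=1) -> (row=3, col=1)
  D (down): (row=3, col=1) -> (row=4, col=1)
  R (right): (row=4, col=1) -> (row=4, col=2)
Final: (row=4, col=2)

Answer: Final position: (row=4, col=2)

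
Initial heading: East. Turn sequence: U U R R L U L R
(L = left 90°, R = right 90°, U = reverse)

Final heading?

Answer: Final heading: North

Derivation:
Start: East
  U (U-turn (180°)) -> West
  U (U-turn (180°)) -> East
  R (right (90° clockwise)) -> South
  R (right (90° clockwise)) -> West
  L (left (90° counter-clockwise)) -> South
  U (U-turn (180°)) -> North
  L (left (90° counter-clockwise)) -> West
  R (right (90° clockwise)) -> North
Final: North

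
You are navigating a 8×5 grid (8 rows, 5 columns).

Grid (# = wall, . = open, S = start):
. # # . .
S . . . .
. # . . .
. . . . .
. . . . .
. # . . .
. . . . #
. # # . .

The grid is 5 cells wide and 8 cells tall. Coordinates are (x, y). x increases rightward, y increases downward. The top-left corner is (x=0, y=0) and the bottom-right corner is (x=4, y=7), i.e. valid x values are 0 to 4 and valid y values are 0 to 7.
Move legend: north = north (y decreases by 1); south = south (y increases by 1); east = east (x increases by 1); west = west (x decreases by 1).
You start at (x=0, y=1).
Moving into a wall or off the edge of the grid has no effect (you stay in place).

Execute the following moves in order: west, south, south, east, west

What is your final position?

Answer: Final position: (x=0, y=3)

Derivation:
Start: (x=0, y=1)
  west (west): blocked, stay at (x=0, y=1)
  south (south): (x=0, y=1) -> (x=0, y=2)
  south (south): (x=0, y=2) -> (x=0, y=3)
  east (east): (x=0, y=3) -> (x=1, y=3)
  west (west): (x=1, y=3) -> (x=0, y=3)
Final: (x=0, y=3)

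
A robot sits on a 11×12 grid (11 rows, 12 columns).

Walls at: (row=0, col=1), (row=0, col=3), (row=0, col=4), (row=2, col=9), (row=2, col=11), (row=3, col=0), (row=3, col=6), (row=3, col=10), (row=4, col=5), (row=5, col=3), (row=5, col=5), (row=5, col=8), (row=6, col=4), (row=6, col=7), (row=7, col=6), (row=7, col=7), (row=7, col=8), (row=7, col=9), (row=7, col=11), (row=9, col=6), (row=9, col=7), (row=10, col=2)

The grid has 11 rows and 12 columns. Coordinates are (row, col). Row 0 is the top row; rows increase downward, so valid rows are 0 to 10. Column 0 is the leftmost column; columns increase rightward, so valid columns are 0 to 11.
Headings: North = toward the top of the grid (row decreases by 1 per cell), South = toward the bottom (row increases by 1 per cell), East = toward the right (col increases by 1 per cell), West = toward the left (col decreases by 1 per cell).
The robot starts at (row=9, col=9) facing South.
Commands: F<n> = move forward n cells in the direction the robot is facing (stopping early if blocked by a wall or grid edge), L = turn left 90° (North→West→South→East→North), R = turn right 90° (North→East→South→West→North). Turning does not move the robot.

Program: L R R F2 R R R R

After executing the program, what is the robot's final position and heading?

Answer: Final position: (row=9, col=8), facing West

Derivation:
Start: (row=9, col=9), facing South
  L: turn left, now facing East
  R: turn right, now facing South
  R: turn right, now facing West
  F2: move forward 1/2 (blocked), now at (row=9, col=8)
  R: turn right, now facing North
  R: turn right, now facing East
  R: turn right, now facing South
  R: turn right, now facing West
Final: (row=9, col=8), facing West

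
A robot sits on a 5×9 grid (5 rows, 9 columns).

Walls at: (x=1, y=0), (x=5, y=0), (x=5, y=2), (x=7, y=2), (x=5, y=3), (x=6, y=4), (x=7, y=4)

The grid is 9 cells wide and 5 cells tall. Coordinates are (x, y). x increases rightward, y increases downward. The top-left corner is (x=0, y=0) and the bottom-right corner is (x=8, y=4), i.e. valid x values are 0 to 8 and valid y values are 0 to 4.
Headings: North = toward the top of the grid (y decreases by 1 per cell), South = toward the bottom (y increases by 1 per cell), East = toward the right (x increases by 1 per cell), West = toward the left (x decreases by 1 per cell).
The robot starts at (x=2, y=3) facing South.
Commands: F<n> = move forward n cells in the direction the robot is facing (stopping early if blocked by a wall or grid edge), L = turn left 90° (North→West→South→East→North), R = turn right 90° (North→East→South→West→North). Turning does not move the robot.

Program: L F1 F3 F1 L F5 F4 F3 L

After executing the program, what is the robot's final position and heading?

Start: (x=2, y=3), facing South
  L: turn left, now facing East
  F1: move forward 1, now at (x=3, y=3)
  F3: move forward 1/3 (blocked), now at (x=4, y=3)
  F1: move forward 0/1 (blocked), now at (x=4, y=3)
  L: turn left, now facing North
  F5: move forward 3/5 (blocked), now at (x=4, y=0)
  F4: move forward 0/4 (blocked), now at (x=4, y=0)
  F3: move forward 0/3 (blocked), now at (x=4, y=0)
  L: turn left, now facing West
Final: (x=4, y=0), facing West

Answer: Final position: (x=4, y=0), facing West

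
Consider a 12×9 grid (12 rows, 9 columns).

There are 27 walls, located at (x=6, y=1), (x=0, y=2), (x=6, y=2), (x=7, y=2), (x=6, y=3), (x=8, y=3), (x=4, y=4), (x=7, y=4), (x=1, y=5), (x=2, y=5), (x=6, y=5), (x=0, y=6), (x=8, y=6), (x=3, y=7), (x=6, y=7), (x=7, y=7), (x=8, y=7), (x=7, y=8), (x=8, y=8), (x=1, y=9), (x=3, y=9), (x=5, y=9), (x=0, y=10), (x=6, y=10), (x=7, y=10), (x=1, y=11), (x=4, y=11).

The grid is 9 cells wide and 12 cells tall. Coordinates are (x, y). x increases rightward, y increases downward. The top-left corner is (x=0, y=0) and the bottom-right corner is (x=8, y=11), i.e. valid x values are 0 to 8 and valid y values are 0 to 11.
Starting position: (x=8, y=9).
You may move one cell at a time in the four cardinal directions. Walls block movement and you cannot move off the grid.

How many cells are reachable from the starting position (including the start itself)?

Answer: Reachable cells: 79

Derivation:
BFS flood-fill from (x=8, y=9):
  Distance 0: (x=8, y=9)
  Distance 1: (x=7, y=9), (x=8, y=10)
  Distance 2: (x=6, y=9), (x=8, y=11)
  Distance 3: (x=6, y=8), (x=7, y=11)
  Distance 4: (x=5, y=8), (x=6, y=11)
  Distance 5: (x=5, y=7), (x=4, y=8), (x=5, y=11)
  Distance 6: (x=5, y=6), (x=4, y=7), (x=3, y=8), (x=4, y=9), (x=5, y=10)
  Distance 7: (x=5, y=5), (x=4, y=6), (x=6, y=6), (x=2, y=8), (x=4, y=10)
  Distance 8: (x=5, y=4), (x=4, y=5), (x=3, y=6), (x=7, y=6), (x=2, y=7), (x=1, y=8), (x=2, y=9), (x=3, y=10)
  Distance 9: (x=5, y=3), (x=6, y=4), (x=3, y=5), (x=7, y=5), (x=2, y=6), (x=1, y=7), (x=0, y=8), (x=2, y=10), (x=3, y=11)
  Distance 10: (x=5, y=2), (x=4, y=3), (x=3, y=4), (x=8, y=5), (x=1, y=6), (x=0, y=7), (x=0, y=9), (x=1, y=10), (x=2, y=11)
  Distance 11: (x=5, y=1), (x=4, y=2), (x=3, y=3), (x=2, y=4), (x=8, y=4)
  Distance 12: (x=5, y=0), (x=4, y=1), (x=3, y=2), (x=2, y=3), (x=1, y=4)
  Distance 13: (x=4, y=0), (x=6, y=0), (x=3, y=1), (x=2, y=2), (x=1, y=3), (x=0, y=4)
  Distance 14: (x=3, y=0), (x=7, y=0), (x=2, y=1), (x=1, y=2), (x=0, y=3), (x=0, y=5)
  Distance 15: (x=2, y=0), (x=8, y=0), (x=1, y=1), (x=7, y=1)
  Distance 16: (x=1, y=0), (x=0, y=1), (x=8, y=1)
  Distance 17: (x=0, y=0), (x=8, y=2)
Total reachable: 79 (grid has 81 open cells total)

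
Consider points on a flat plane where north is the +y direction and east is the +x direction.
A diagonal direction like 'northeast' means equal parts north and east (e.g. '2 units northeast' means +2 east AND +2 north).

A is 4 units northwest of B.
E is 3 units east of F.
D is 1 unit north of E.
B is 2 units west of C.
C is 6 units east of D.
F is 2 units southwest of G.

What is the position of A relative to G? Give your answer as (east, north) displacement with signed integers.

Place G at the origin (east=0, north=0).
  F is 2 units southwest of G: delta (east=-2, north=-2); F at (east=-2, north=-2).
  E is 3 units east of F: delta (east=+3, north=+0); E at (east=1, north=-2).
  D is 1 unit north of E: delta (east=+0, north=+1); D at (east=1, north=-1).
  C is 6 units east of D: delta (east=+6, north=+0); C at (east=7, north=-1).
  B is 2 units west of C: delta (east=-2, north=+0); B at (east=5, north=-1).
  A is 4 units northwest of B: delta (east=-4, north=+4); A at (east=1, north=3).
Therefore A relative to G: (east=1, north=3).

Answer: A is at (east=1, north=3) relative to G.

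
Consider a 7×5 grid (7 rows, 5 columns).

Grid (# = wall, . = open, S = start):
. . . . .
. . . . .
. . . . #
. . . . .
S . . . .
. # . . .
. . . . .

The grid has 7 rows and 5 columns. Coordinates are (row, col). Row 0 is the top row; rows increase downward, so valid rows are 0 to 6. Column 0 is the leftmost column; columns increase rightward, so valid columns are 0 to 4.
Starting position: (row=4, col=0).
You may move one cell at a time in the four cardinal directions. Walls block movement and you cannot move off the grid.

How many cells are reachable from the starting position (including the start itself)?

Answer: Reachable cells: 33

Derivation:
BFS flood-fill from (row=4, col=0):
  Distance 0: (row=4, col=0)
  Distance 1: (row=3, col=0), (row=4, col=1), (row=5, col=0)
  Distance 2: (row=2, col=0), (row=3, col=1), (row=4, col=2), (row=6, col=0)
  Distance 3: (row=1, col=0), (row=2, col=1), (row=3, col=2), (row=4, col=3), (row=5, col=2), (row=6, col=1)
  Distance 4: (row=0, col=0), (row=1, col=1), (row=2, col=2), (row=3, col=3), (row=4, col=4), (row=5, col=3), (row=6, col=2)
  Distance 5: (row=0, col=1), (row=1, col=2), (row=2, col=3), (row=3, col=4), (row=5, col=4), (row=6, col=3)
  Distance 6: (row=0, col=2), (row=1, col=3), (row=6, col=4)
  Distance 7: (row=0, col=3), (row=1, col=4)
  Distance 8: (row=0, col=4)
Total reachable: 33 (grid has 33 open cells total)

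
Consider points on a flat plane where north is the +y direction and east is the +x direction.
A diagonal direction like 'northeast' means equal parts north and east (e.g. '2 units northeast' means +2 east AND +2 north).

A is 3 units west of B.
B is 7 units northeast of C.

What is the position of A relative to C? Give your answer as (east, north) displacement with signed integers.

Place C at the origin (east=0, north=0).
  B is 7 units northeast of C: delta (east=+7, north=+7); B at (east=7, north=7).
  A is 3 units west of B: delta (east=-3, north=+0); A at (east=4, north=7).
Therefore A relative to C: (east=4, north=7).

Answer: A is at (east=4, north=7) relative to C.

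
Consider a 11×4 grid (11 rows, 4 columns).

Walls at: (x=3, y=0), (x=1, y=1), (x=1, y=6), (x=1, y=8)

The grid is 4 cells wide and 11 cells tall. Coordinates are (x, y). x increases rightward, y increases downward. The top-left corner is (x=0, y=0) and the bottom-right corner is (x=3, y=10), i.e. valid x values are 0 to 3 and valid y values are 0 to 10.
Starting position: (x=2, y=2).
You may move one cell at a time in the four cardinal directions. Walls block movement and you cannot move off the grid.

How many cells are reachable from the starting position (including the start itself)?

Answer: Reachable cells: 40

Derivation:
BFS flood-fill from (x=2, y=2):
  Distance 0: (x=2, y=2)
  Distance 1: (x=2, y=1), (x=1, y=2), (x=3, y=2), (x=2, y=3)
  Distance 2: (x=2, y=0), (x=3, y=1), (x=0, y=2), (x=1, y=3), (x=3, y=3), (x=2, y=4)
  Distance 3: (x=1, y=0), (x=0, y=1), (x=0, y=3), (x=1, y=4), (x=3, y=4), (x=2, y=5)
  Distance 4: (x=0, y=0), (x=0, y=4), (x=1, y=5), (x=3, y=5), (x=2, y=6)
  Distance 5: (x=0, y=5), (x=3, y=6), (x=2, y=7)
  Distance 6: (x=0, y=6), (x=1, y=7), (x=3, y=7), (x=2, y=8)
  Distance 7: (x=0, y=7), (x=3, y=8), (x=2, y=9)
  Distance 8: (x=0, y=8), (x=1, y=9), (x=3, y=9), (x=2, y=10)
  Distance 9: (x=0, y=9), (x=1, y=10), (x=3, y=10)
  Distance 10: (x=0, y=10)
Total reachable: 40 (grid has 40 open cells total)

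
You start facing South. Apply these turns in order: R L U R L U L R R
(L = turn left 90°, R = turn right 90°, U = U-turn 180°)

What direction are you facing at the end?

Start: South
  R (right (90° clockwise)) -> West
  L (left (90° counter-clockwise)) -> South
  U (U-turn (180°)) -> North
  R (right (90° clockwise)) -> East
  L (left (90° counter-clockwise)) -> North
  U (U-turn (180°)) -> South
  L (left (90° counter-clockwise)) -> East
  R (right (90° clockwise)) -> South
  R (right (90° clockwise)) -> West
Final: West

Answer: Final heading: West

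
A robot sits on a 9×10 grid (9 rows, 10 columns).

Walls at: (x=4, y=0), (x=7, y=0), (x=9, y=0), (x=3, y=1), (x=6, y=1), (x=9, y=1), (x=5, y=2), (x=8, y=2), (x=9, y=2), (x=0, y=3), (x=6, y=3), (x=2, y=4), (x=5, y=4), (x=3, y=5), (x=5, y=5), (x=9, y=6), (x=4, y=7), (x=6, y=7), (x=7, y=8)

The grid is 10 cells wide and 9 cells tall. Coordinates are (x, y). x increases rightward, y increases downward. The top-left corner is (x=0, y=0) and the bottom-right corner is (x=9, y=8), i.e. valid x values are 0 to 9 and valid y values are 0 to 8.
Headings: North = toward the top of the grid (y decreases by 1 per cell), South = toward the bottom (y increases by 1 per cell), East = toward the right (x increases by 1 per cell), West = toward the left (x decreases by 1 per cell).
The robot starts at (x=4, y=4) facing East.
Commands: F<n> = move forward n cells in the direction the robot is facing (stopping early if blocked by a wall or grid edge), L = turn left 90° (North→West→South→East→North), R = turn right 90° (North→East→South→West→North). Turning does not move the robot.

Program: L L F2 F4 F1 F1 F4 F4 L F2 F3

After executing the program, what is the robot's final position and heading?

Answer: Final position: (x=3, y=4), facing South

Derivation:
Start: (x=4, y=4), facing East
  L: turn left, now facing North
  L: turn left, now facing West
  F2: move forward 1/2 (blocked), now at (x=3, y=4)
  F4: move forward 0/4 (blocked), now at (x=3, y=4)
  F1: move forward 0/1 (blocked), now at (x=3, y=4)
  F1: move forward 0/1 (blocked), now at (x=3, y=4)
  F4: move forward 0/4 (blocked), now at (x=3, y=4)
  F4: move forward 0/4 (blocked), now at (x=3, y=4)
  L: turn left, now facing South
  F2: move forward 0/2 (blocked), now at (x=3, y=4)
  F3: move forward 0/3 (blocked), now at (x=3, y=4)
Final: (x=3, y=4), facing South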